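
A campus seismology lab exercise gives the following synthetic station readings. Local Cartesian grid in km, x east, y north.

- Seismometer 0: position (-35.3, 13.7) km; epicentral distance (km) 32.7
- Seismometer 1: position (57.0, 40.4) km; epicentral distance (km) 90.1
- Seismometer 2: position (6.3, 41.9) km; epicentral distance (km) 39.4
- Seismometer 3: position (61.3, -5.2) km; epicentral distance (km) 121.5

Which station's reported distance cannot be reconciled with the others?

Seismometer 3

Solve using three stations at a time. Using Seismometer 0, Seismometer 1, Seismometer 2 (subtract circle equations pairwise → linear system) gives (x, y) ≈ (-32.9, 46.4).
Distances from that point to each station vs reported:
  Seismometer 0: calculated 32.8 vs reported 32.7 → residual 0.1 km
  Seismometer 1: calculated 90.1 vs reported 90.1 → residual 0.0 km
  Seismometer 2: calculated 39.5 vs reported 39.4 → residual 0.1 km
  Seismometer 3: calculated 107.5 vs reported 121.5 → residual 14.0 km
Seismometer 0, Seismometer 1, Seismometer 2 are mutually consistent (residuals ≈ 0); Seismometer 3 is off by 14.0 km.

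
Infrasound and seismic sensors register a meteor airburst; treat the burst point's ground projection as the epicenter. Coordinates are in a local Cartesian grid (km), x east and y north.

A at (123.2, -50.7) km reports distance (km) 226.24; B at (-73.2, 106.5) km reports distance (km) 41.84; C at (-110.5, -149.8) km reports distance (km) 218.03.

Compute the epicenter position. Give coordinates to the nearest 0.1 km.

Circle about each station: (x − 123.2)² + (y + 50.7)² = 226.24²; (x + 73.2)² + (y − 106.5)² = 41.84²; (x + 110.5)² + (y + 149.8)² = 218.03².
Subtracting the A equation from the B and C equations removes the quadratic terms:
-392.8 x + 314.4 y = 48385.71
-467.4 x − 198.2 y = 20549.02
Solving the 2×2 system: x ≈ -71.4, y ≈ 64.7 km.
Check against A (with the unrounded x, y): √((x − 123.2)²+(y + 50.7)²) = 226.24 ≈ 226.24 km. ✓

x ≈ -71.4 km, y ≈ 64.7 km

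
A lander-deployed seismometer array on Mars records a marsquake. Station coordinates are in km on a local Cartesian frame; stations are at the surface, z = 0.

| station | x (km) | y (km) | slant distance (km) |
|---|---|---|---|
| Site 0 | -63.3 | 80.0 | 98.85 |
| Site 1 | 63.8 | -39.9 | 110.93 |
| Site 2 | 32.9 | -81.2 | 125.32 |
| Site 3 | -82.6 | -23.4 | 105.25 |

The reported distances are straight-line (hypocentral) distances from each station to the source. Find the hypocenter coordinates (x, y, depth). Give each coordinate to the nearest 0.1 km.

Each station gives a sphere (x−x_i)² + (y−y_i)² + z² = d_i² (stations at z=0).
Subtracting the Site 0 sphere from Site 1 and Site 2: z² cancels, leaving linear equations in x and y:
254.2 x − 239.8 y = -7278.58
192.4 x − 322.4 y = -8664.82
Solving: x ≈ -7.505, y ≈ 22.397 km (keep extra digits for the depth step; rounded: -7.5, 22.4).
Then from the Site 0 sphere: z² = 98.85² − (x + 63.3)² − (y − 80.0)² with x = -7.505, y = 22.397, so z ≈ 57.794 ≈ 57.8 km.

(-7.5, 22.4, 57.8)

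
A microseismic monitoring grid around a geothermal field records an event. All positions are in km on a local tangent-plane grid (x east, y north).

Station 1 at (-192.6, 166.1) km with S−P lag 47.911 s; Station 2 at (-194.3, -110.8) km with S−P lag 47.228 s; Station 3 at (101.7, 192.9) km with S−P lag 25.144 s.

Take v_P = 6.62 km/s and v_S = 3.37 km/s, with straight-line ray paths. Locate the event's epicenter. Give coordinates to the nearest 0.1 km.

x ≈ 102.2 km, y ≈ 20.3 km

Distance from S−P lag: d = Δt · v_P v_S / (v_P − v_S) = Δt · (6.62·3.37)/(6.62−3.37) ≈ 6.8644·Δt.
So d_Station 1 = 328.88, d_Station 2 = 324.19, d_Station 3 = 172.60 km.
Circle about each station: (x + 192.6)² + (y − 166.1)² = 328.88²; (x + 194.3)² + (y + 110.8)² = 324.19²; (x − 101.7)² + (y − 192.9)² = 172.60².
Subtracting the Station 1 equation from the Station 2 and Station 3 equations removes the quadratic terms:
-3.4 x − 553.8 y = -11591.94
588.6 x + 53.6 y = 61240.62
Solving the 2×2 system: x ≈ 102.2, y ≈ 20.3 km.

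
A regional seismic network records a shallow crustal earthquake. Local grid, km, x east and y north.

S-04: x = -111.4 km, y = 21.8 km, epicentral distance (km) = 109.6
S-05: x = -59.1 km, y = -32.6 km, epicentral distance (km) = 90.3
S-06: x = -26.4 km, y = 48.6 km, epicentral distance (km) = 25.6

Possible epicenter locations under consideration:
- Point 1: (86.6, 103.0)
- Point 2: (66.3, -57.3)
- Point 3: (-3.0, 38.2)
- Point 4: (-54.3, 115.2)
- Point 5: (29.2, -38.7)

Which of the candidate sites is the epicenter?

For each candidate, compare |candidate − station| to the reported distance:
Point 1: residuals S-04 104.4, S-05 108.7, S-06 99.8 → max 108.7 km
Point 2: residuals S-04 84.9, S-05 37.5, S-06 115.1 → max 115.1 km
Point 3: residuals S-04 0.0, S-05 0.0, S-06 0.0 → max 0.0 km
Point 4: residuals S-04 0.1, S-05 57.6, S-06 46.6 → max 57.6 km
Point 5: residuals S-04 43.5, S-05 1.8, S-06 77.9 → max 77.9 km
Only Point 3 has all residuals ≈ 0.

Point 3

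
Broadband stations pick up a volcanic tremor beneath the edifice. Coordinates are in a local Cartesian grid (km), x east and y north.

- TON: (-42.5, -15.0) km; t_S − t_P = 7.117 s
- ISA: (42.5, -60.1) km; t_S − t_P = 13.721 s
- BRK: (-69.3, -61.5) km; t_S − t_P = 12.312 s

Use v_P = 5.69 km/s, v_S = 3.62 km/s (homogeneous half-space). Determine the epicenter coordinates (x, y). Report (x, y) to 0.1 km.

Distance from S−P lag: d = Δt · v_P v_S / (v_P − v_S) = Δt · (5.69·3.62)/(5.69−3.62) ≈ 9.9506·Δt.
So d_TON = 70.82, d_ISA = 136.53, d_BRK = 122.51 km.
Circle about each station: (x + 42.5)² + (y + 15.0)² = 70.82²; (x − 42.5)² + (y + 60.1)² = 136.53²; (x + 69.3)² + (y + 61.5)² = 122.51².
Subtracting the TON equation from the ISA and BRK equations removes the quadratic terms:
170.0 x − 90.2 y = -10237.96
-53.6 x − 93.0 y = -3439.74
Solving the 2×2 system: x ≈ -31.1, y ≈ 54.9 km.

x ≈ -31.1 km, y ≈ 54.9 km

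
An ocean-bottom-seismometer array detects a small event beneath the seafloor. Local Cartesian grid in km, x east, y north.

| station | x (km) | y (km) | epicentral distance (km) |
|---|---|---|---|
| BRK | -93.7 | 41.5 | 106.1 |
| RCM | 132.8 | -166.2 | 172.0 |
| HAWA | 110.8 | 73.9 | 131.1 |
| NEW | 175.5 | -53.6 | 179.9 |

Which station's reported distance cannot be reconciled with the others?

Solve using three stations at a time. Using BRK, HAWA, NEW (subtract circle equations pairwise → linear system) gives (x, y) ≈ (3.4, -1.3).
Distances from that point to each station vs reported:
  BRK: calculated 106.1 vs reported 106.1 → residual 0.0 km
  RCM: calculated 209.7 vs reported 172.0 → residual 37.7 km
  HAWA: calculated 131.1 vs reported 131.1 → residual 0.0 km
  NEW: calculated 179.9 vs reported 179.9 → residual 0.0 km
BRK, HAWA, NEW are mutually consistent (residuals ≈ 0); RCM is off by 37.7 km.

RCM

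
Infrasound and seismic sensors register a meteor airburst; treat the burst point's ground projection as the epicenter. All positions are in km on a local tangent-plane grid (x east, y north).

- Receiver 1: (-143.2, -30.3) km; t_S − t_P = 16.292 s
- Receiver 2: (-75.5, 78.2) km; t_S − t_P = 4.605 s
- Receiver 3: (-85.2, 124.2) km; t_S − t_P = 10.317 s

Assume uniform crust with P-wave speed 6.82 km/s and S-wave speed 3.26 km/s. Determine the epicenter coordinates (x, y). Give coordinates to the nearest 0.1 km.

x ≈ -98.7 km, y ≈ 61.2 km

Distance from S−P lag: d = Δt · v_P v_S / (v_P − v_S) = Δt · (6.82·3.26)/(6.82−3.26) ≈ 6.2453·Δt.
So d_Receiver 1 = 101.75, d_Receiver 2 = 28.76, d_Receiver 3 = 64.43 km.
Circle about each station: (x + 143.2)² + (y + 30.3)² = 101.75²; (x + 75.5)² + (y − 78.2)² = 28.76²; (x + 85.2)² + (y − 124.2)² = 64.43².
Subtracting the Receiver 1 equation from the Receiver 2 and Receiver 3 equations removes the quadratic terms:
135.4 x + 217.0 y = -82.92
116.0 x + 309.0 y = 7462.19
Solving the 2×2 system: x ≈ -98.7, y ≈ 61.2 km.
Check against Receiver 1 (with the unrounded x, y): √((x + 143.2)²+(y + 30.3)²) = 101.75 ≈ 101.75 km. ✓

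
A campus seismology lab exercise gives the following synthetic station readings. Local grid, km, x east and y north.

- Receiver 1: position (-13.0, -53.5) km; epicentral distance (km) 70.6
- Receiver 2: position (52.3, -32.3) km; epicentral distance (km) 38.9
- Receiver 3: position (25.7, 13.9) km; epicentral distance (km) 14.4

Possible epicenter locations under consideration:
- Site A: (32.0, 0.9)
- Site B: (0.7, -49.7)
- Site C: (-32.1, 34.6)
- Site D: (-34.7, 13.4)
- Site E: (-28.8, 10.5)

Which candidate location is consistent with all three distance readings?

For each candidate, compare |candidate − station| to the reported distance:
Site A: residuals Receiver 1 0.0, Receiver 2 0.0, Receiver 3 0.0 → max 0.0 km
Site B: residuals Receiver 1 56.4, Receiver 2 15.6, Receiver 3 53.9 → max 56.4 km
Site C: residuals Receiver 1 19.5, Receiver 2 68.8, Receiver 3 47.0 → max 68.8 km
Site D: residuals Receiver 1 0.3, Receiver 2 59.4, Receiver 3 46.0 → max 59.4 km
Site E: residuals Receiver 1 4.7, Receiver 2 52.8, Receiver 3 40.2 → max 52.8 km
Only Site A has all residuals ≈ 0.

Site A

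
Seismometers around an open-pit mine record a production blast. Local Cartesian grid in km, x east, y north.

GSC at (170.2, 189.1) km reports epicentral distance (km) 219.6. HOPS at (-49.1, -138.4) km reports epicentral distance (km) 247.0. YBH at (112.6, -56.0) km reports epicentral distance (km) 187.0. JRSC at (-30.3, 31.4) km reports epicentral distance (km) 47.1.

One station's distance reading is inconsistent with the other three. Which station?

HOPS

Solve using three stations at a time. Using GSC, YBH, JRSC (subtract circle equations pairwise → linear system) gives (x, y) ≈ (-18.7, 77.1).
Distances from that point to each station vs reported:
  GSC: calculated 219.6 vs reported 219.6 → residual 0.0 km
  HOPS: calculated 217.7 vs reported 247.0 → residual 29.3 km
  YBH: calculated 187.0 vs reported 187.0 → residual 0.0 km
  JRSC: calculated 47.2 vs reported 47.1 → residual 0.1 km
GSC, YBH, JRSC are mutually consistent (residuals ≈ 0); HOPS is off by 29.3 km.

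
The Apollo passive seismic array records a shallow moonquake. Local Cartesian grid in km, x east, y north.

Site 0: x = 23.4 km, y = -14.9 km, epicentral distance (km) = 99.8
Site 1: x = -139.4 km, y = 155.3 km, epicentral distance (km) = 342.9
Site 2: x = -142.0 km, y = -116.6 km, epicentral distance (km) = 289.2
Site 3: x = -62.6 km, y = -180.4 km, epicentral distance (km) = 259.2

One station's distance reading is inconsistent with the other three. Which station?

Solve using three stations at a time. Using Site 0, Site 2, Site 3 (subtract circle equations pairwise → linear system) gives (x, y) ≈ (122.0, 1.7).
Distances from that point to each station vs reported:
  Site 0: calculated 100.0 vs reported 99.8 → residual 0.2 km
  Site 1: calculated 303.2 vs reported 342.9 → residual 39.7 km
  Site 2: calculated 289.3 vs reported 289.2 → residual 0.1 km
  Site 3: calculated 259.3 vs reported 259.2 → residual 0.1 km
Site 0, Site 2, Site 3 are mutually consistent (residuals ≈ 0); Site 1 is off by 39.7 km.

Site 1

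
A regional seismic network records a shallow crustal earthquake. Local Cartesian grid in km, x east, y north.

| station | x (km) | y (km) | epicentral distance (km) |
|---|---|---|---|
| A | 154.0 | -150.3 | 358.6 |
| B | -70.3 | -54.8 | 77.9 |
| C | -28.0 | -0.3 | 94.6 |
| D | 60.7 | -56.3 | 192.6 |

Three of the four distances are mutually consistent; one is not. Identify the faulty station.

Solve using three stations at a time. Using B, C, D (subtract circle equations pairwise → linear system) gives (x, y) ≈ (-122.6, 3.0).
Distances from that point to each station vs reported:
  A: calculated 316.2 vs reported 358.6 → residual 42.4 km
  B: calculated 77.9 vs reported 77.9 → residual 0.0 km
  C: calculated 94.6 vs reported 94.6 → residual 0.0 km
  D: calculated 192.6 vs reported 192.6 → residual 0.0 km
B, C, D are mutually consistent (residuals ≈ 0); A is off by 42.4 km.

A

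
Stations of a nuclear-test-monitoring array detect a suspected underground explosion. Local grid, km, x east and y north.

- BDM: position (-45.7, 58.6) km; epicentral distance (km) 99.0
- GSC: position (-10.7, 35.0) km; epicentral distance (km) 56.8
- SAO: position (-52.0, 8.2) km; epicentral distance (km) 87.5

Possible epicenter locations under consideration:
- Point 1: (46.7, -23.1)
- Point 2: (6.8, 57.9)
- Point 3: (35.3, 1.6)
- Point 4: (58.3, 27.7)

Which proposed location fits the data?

For each candidate, compare |candidate − station| to the reported distance:
Point 1: residuals BDM 24.3, GSC 24.9, SAO 16.0 → max 24.9 km
Point 2: residuals BDM 46.5, GSC 28.0, SAO 10.5 → max 46.5 km
Point 3: residuals BDM 0.0, GSC 0.0, SAO 0.0 → max 0.0 km
Point 4: residuals BDM 9.5, GSC 12.6, SAO 24.5 → max 24.5 km
Only Point 3 has all residuals ≈ 0.

Point 3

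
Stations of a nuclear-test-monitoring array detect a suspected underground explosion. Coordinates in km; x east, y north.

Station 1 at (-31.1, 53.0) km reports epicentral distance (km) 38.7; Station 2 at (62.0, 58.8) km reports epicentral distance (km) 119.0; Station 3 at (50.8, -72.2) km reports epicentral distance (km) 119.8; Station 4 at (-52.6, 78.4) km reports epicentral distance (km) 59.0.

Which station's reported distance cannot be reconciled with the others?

Station 3

Solve using three stations at a time. Using Station 1, Station 2, Station 4 (subtract circle equations pairwise → linear system) gives (x, y) ≈ (-50.3, 19.5).
Distances from that point to each station vs reported:
  Station 1: calculated 38.6 vs reported 38.7 → residual 0.1 km
  Station 2: calculated 119.0 vs reported 119.0 → residual 0.0 km
  Station 3: calculated 136.5 vs reported 119.8 → residual 16.7 km
  Station 4: calculated 58.9 vs reported 59.0 → residual 0.1 km
Station 1, Station 2, Station 4 are mutually consistent (residuals ≈ 0); Station 3 is off by 16.7 km.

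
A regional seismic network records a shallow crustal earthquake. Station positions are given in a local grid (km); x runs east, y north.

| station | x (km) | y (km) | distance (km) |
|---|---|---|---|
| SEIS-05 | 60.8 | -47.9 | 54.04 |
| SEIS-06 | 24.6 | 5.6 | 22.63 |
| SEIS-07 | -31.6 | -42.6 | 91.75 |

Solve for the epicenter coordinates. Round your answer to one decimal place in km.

(47.2, 4.4)

Circle about each station: (x − 60.8)² + (y + 47.9)² = 54.04²; (x − 24.6)² + (y − 5.6)² = 22.63²; (x + 31.6)² + (y + 42.6)² = 91.75².
Subtracting the SEIS-05 equation from the SEIS-06 and SEIS-07 equations removes the quadratic terms:
-72.4 x + 107.0 y = -2946.33
-184.8 x + 10.6 y = -8675.47
Solving the 2×2 system: x ≈ 47.2, y ≈ 4.4 km.
Check against SEIS-05 (with the unrounded x, y): √((x − 60.8)²+(y + 47.9)²) = 54.04 ≈ 54.04 km. ✓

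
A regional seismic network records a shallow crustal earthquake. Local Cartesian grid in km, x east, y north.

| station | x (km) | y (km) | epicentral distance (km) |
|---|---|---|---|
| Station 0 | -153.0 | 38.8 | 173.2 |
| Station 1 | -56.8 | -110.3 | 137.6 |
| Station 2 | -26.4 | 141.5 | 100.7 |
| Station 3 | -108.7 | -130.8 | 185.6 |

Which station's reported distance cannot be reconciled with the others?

Station 2

Solve using three stations at a time. Using Station 0, Station 1, Station 3 (subtract circle equations pairwise → linear system) gives (x, y) ≈ (16.8, 5.7).
Distances from that point to each station vs reported:
  Station 0: calculated 173.0 vs reported 173.2 → residual 0.2 km
  Station 1: calculated 137.4 vs reported 137.6 → residual 0.2 km
  Station 2: calculated 142.5 vs reported 100.7 → residual 41.8 km
  Station 3: calculated 185.4 vs reported 185.6 → residual 0.2 km
Station 0, Station 1, Station 3 are mutually consistent (residuals ≈ 0); Station 2 is off by 41.8 km.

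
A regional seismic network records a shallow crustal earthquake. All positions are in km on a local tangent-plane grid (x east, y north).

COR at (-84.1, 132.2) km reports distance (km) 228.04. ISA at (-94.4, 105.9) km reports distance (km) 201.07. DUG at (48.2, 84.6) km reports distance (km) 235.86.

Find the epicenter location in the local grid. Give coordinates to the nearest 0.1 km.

x ≈ -104.8 km, y ≈ -94.9 km

Circle about each station: (x + 84.1)² + (y − 132.2)² = 228.04²; (x + 94.4)² + (y − 105.9)² = 201.07²; (x − 48.2)² + (y − 84.6)² = 235.86².
Subtracting the COR equation from the ISA and DUG equations removes the quadratic terms:
-20.6 x − 52.6 y = 7149.62
264.6 x − 95.2 y = -18696.95
Solving the 2×2 system: x ≈ -104.8, y ≈ -94.9 km.
Check against COR (with the unrounded x, y): √((x + 84.1)²+(y − 132.2)²) = 228.02 ≈ 228.04 km. ✓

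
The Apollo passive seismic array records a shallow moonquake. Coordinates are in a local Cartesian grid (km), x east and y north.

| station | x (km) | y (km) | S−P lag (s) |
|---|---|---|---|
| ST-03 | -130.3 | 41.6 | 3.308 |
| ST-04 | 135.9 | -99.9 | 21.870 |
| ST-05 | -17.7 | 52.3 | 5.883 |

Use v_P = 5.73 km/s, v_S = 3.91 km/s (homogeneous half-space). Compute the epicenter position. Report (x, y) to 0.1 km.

(-89.9, 46.7)

Distance from S−P lag: d = Δt · v_P v_S / (v_P − v_S) = Δt · (5.73·3.91)/(5.73−3.91) ≈ 12.3101·Δt.
So d_ST-03 = 40.72, d_ST-04 = 269.22, d_ST-05 = 72.42 km.
Circle about each station: (x + 130.3)² + (y − 41.6)² = 40.72²; (x − 135.9)² + (y + 99.9)² = 269.22²; (x + 17.7)² + (y − 52.3)² = 72.42².
Subtracting the ST-03 equation from the ST-04 and ST-05 equations removes the quadratic terms:
532.4 x − 283.0 y = -61081.12
225.2 x + 21.4 y = -19246.61
Solving the 2×2 system: x ≈ -89.9, y ≈ 46.7 km.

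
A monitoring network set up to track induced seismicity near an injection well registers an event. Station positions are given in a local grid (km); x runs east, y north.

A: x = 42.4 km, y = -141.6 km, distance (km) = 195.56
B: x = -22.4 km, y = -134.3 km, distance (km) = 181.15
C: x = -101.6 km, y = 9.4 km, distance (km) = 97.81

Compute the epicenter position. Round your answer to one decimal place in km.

Circle about each station: (x − 42.4)² + (y + 141.6)² = 195.56²; (x + 22.4)² + (y + 134.3)² = 181.15²; (x + 101.6)² + (y − 9.4)² = 97.81².
Subtracting pairs of circle equations eliminates x²+y² and gives linear equations (the radical axes):
-129.6 x + 14.6 y = 2118.32
-288.0 x + 302.0 y = 17239.52
Solving the 2×2 system: x ≈ -11.1, y ≈ 46.5 km.

(-11.1, 46.5)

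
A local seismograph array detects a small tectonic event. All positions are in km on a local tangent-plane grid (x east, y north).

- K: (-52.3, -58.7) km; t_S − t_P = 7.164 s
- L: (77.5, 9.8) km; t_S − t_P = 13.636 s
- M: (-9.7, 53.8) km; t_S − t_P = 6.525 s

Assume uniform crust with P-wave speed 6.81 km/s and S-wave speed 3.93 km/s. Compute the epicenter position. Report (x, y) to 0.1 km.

x ≈ -49.2 km, y ≈ 7.8 km

Distance from S−P lag: d = Δt · v_P v_S / (v_P − v_S) = Δt · (6.81·3.93)/(6.81−3.93) ≈ 9.2928·Δt.
So d_K = 66.57, d_L = 126.72, d_M = 60.64 km.
Circle about each station: (x + 52.3)² + (y + 58.7)² = 66.57²; (x − 77.5)² + (y − 9.8)² = 126.72²; (x + 9.7)² + (y − 53.8)² = 60.64².
Subtracting the K equation from the L and M equations removes the quadratic terms:
259.6 x + 137.0 y = -11705.08
85.2 x + 225.0 y = -2438.09
Solving the 2×2 system: x ≈ -49.2, y ≈ 7.8 km.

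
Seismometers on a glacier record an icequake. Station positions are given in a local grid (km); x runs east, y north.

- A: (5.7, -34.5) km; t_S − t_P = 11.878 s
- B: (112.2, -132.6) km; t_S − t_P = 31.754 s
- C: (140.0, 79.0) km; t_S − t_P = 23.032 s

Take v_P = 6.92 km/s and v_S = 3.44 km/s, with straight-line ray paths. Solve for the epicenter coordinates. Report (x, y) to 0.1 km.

x ≈ -13.7 km, y ≈ 44.4 km

Distance from S−P lag: d = Δt · v_P v_S / (v_P − v_S) = Δt · (6.92·3.44)/(6.92−3.44) ≈ 6.8405·Δt.
So d_A = 81.25, d_B = 217.21, d_C = 157.55 km.
Circle about each station: (x − 5.7)² + (y + 34.5)² = 81.25²; (x − 112.2)² + (y + 132.6)² = 217.21²; (x − 140.0)² + (y − 79.0)² = 157.55².
Subtracting pairs of circle equations eliminates x²+y² and gives linear equations (the radical axes):
213.0 x − 196.2 y = -11629.76
268.6 x + 227.0 y = 6397.82
Solving the 2×2 system: x ≈ -13.7, y ≈ 44.4 km.
Check against A (with the unrounded x, y): √((x − 5.7)²+(y + 34.5)²) = 81.25 ≈ 81.25 km. ✓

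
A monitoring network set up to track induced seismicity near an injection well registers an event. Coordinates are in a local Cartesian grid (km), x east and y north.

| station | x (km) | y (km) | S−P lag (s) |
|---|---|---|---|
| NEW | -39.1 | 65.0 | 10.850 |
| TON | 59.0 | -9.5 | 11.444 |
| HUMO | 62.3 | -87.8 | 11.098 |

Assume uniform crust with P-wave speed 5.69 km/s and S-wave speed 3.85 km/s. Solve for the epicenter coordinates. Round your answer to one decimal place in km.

x ≈ -67.1 km, y ≈ -61.1 km

Distance from S−P lag: d = Δt · v_P v_S / (v_P − v_S) = Δt · (5.69·3.85)/(5.69−3.85) ≈ 11.9057·Δt.
So d_NEW = 129.18, d_TON = 136.25, d_HUMO = 132.13 km.
Circle about each station: (x + 39.1)² + (y − 65.0)² = 129.18²; (x − 59.0)² + (y + 9.5)² = 136.25²; (x − 62.3)² + (y + 87.8)² = 132.13².
Subtracting pairs of circle equations eliminates x²+y² and gives linear equations (the radical axes):
196.2 x − 149.0 y = -4059.15
202.8 x − 305.6 y = 5065.46
Solving the 2×2 system: x ≈ -67.1, y ≈ -61.1 km.
Check against NEW (with the unrounded x, y): √((x + 39.1)²+(y − 65.0)²) = 129.16 ≈ 129.18 km. ✓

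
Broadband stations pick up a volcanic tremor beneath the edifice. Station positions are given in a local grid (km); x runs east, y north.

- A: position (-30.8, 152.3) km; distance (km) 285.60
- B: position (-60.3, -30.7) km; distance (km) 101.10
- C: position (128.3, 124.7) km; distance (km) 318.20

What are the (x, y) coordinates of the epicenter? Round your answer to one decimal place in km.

Circle about each station: (x + 30.8)² + (y − 152.3)² = 285.60²; (x + 60.3)² + (y + 30.7)² = 101.10²; (x − 128.3)² + (y − 124.7)² = 318.20².
Subtracting the A equation from the B and C equations removes the quadratic terms:
-59.0 x − 366.0 y = 51780.80
318.2 x − 55.2 y = -11816.83
Solving the 2×2 system: x ≈ -60.0, y ≈ -131.8 km.
Check against A (with the unrounded x, y): √((x + 30.8)²+(y − 152.3)²) = 285.60 ≈ 285.60 km. ✓

x ≈ -60.0 km, y ≈ -131.8 km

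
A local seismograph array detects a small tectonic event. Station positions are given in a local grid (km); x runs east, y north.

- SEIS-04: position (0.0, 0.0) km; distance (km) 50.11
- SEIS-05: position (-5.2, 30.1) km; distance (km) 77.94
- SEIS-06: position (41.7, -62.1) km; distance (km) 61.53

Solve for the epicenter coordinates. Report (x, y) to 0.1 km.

Circle about each station: x² + y² = 50.11²; (x + 5.2)² + (y − 30.1)² = 77.94²; (x − 41.7)² + (y + 62.1)² = 61.53².
Subtracting the SEIS-04 equation from the SEIS-05 and SEIS-06 equations removes the quadratic terms:
-10.4 x + 60.2 y = -2630.58
83.4 x − 124.2 y = 4320.37
Solving the 2×2 system: x ≈ -17.9, y ≈ -46.8 km.

x ≈ -17.9 km, y ≈ -46.8 km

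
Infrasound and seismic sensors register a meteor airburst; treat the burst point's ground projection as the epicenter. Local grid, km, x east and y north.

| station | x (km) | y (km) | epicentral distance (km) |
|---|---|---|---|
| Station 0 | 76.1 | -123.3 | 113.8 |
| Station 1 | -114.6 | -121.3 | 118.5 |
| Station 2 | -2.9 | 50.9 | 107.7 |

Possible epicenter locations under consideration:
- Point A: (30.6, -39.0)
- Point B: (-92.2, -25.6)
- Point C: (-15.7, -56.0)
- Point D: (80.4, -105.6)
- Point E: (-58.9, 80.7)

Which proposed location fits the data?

For each candidate, compare |candidate − station| to the reported distance:
Point A: residuals Station 0 18.0, Station 1 48.4, Station 2 11.8 → max 48.4 km
Point B: residuals Station 0 80.8, Station 1 20.2, Station 2 9.9 → max 80.8 km
Point C: residuals Station 0 0.0, Station 1 0.0, Station 2 0.0 → max 0.0 km
Point D: residuals Station 0 95.6, Station 1 77.1, Station 2 69.6 → max 95.6 km
Point E: residuals Station 0 130.8, Station 1 91.0, Station 2 44.3 → max 130.8 km
Only Point C has all residuals ≈ 0.

Point C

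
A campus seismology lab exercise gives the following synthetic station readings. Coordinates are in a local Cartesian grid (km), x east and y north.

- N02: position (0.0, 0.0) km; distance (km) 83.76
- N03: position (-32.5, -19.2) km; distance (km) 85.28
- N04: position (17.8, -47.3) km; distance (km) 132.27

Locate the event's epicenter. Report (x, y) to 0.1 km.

Circle about each station: x² + y² = 83.76²; (x + 32.5)² + (y + 19.2)² = 85.28²; (x − 17.8)² + (y + 47.3)² = 132.27².
Subtracting pairs of circle equations eliminates x²+y² and gives linear equations (the radical axes):
-65.0 x − 38.4 y = 1167.95
35.6 x − 94.6 y = -7925.49
Solving the 2×2 system: x ≈ -55.2, y ≈ 63.0 km.
Check against N02 (with the unrounded x, y): √(x²+y²) = 83.76 ≈ 83.76 km. ✓

x ≈ -55.2 km, y ≈ 63.0 km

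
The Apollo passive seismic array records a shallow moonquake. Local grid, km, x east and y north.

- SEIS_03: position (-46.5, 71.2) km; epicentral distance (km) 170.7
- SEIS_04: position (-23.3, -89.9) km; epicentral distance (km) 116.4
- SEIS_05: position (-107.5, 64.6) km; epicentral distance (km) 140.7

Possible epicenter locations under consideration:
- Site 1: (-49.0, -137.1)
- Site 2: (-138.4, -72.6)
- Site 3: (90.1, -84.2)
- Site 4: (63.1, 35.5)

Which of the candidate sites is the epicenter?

For each candidate, compare |candidate − station| to the reported distance:
Site 1: residuals SEIS_03 37.6, SEIS_04 62.7, SEIS_05 69.3 → max 69.3 km
Site 2: residuals SEIS_03 0.0, SEIS_04 0.0, SEIS_05 0.1 → max 0.1 km
Site 3: residuals SEIS_03 36.2, SEIS_04 2.9, SEIS_05 106.7 → max 106.7 km
Site 4: residuals SEIS_03 55.4, SEIS_04 35.9, SEIS_05 32.4 → max 55.4 km
Only Site 2 has all residuals ≈ 0.

Site 2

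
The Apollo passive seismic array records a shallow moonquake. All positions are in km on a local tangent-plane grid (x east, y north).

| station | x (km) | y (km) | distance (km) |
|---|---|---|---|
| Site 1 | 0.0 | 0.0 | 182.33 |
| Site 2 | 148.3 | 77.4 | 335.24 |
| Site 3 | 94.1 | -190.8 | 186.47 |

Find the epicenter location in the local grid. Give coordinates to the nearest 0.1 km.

Circle about each station: x² + y² = 182.33²; (x − 148.3)² + (y − 77.4)² = 335.24²; (x − 94.1)² + (y + 190.8)² = 186.47².
Subtracting pairs of circle equations eliminates x²+y² and gives linear equations (the radical axes):
296.6 x + 154.8 y = -51157.98
188.2 x − 381.6 y = 43732.62
Solving the 2×2 system: x ≈ -89.6, y ≈ -158.8 km.
Check against Site 1 (with the unrounded x, y): √(x²+y²) = 182.33 ≈ 182.33 km. ✓

(-89.6, -158.8)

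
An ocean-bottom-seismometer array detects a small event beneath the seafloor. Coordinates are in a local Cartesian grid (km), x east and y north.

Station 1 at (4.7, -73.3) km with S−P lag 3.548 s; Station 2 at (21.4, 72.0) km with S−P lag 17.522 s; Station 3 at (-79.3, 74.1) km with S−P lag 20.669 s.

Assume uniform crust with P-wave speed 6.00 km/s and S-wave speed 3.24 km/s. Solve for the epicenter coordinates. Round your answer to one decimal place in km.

x ≈ -1.9 km, y ≈ -49.2 km

Distance from S−P lag: d = Δt · v_P v_S / (v_P − v_S) = Δt · (6.00·3.24)/(6.00−3.24) ≈ 7.0435·Δt.
So d_Station 1 = 24.99, d_Station 2 = 123.42, d_Station 3 = 145.58 km.
Circle about each station: (x − 4.7)² + (y + 73.3)² = 24.99²; (x − 21.4)² + (y − 72.0)² = 123.42²; (x + 79.3)² + (y − 74.1)² = 145.58².
Subtracting the Station 1 equation from the Station 2 and Station 3 equations removes the quadratic terms:
33.4 x + 290.6 y = -14361.02
-168.0 x + 294.8 y = -14184.72
Solving the 2×2 system: x ≈ -1.9, y ≈ -49.2 km.
Check against Station 1 (with the unrounded x, y): √((x − 4.7)²+(y + 73.3)²) = 24.99 ≈ 24.99 km. ✓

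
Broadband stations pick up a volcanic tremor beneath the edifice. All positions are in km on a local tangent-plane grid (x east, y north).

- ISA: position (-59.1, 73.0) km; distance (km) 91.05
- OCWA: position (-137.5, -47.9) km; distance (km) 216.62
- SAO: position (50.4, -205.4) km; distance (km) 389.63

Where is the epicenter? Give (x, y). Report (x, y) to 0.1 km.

Circle about each station: (x + 59.1)² + (y − 73.0)² = 91.05²; (x + 137.5)² + (y + 47.9)² = 216.62²; (x − 50.4)² + (y + 205.4)² = 389.63².
Subtracting the ISA equation from the OCWA and SAO equations removes the quadratic terms:
-156.8 x − 241.8 y = -26255.27
219.0 x − 556.8 y = -107613.92
Solving the 2×2 system: x ≈ -81.3, y ≈ 161.3 km.

(-81.3, 161.3)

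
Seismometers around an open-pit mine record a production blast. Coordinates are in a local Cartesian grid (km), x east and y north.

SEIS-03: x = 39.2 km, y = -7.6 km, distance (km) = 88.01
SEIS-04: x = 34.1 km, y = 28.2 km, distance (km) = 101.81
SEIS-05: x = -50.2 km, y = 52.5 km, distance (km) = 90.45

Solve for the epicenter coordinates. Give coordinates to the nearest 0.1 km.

Circle about each station: (x − 39.2)² + (y + 7.6)² = 88.01²; (x − 34.1)² + (y − 28.2)² = 101.81²; (x + 50.2)² + (y − 52.5)² = 90.45².
Subtracting pairs of circle equations eliminates x²+y² and gives linear equations (the radical axes):
-10.2 x + 71.6 y = -2255.87
-178.8 x + 120.2 y = 3246.45
Solving the 2×2 system: x ≈ -43.5, y ≈ -37.7 km.
Check against SEIS-03 (with the unrounded x, y): √((x − 39.2)²+(y + 7.6)²) = 88.01 ≈ 88.01 km. ✓

x ≈ -43.5 km, y ≈ -37.7 km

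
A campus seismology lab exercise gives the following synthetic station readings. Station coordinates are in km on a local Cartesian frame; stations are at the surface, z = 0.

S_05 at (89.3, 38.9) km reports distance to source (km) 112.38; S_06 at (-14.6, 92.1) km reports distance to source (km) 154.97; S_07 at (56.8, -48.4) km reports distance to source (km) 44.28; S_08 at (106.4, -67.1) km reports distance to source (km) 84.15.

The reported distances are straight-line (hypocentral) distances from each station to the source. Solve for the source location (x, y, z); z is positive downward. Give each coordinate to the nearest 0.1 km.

x ≈ 32.6 km, y ≈ -50.8 km, depth ≈ 37.0 km

Each station gives a sphere (x−x_i)² + (y−y_i)² + z² = d_i² (stations at z=0).
Subtracting the S_05 sphere from S_06 and S_07: z² cancels, leaving linear equations in x and y:
-207.8 x + 106.4 y = -12178.57
-65.0 x − 174.6 y = 6749.65
Solving: x ≈ 32.599, y ≈ -50.794 km (keep extra digits for the depth step; rounded: 32.6, -50.8).
Then from the S_05 sphere: z² = 112.38² − (x − 89.3)² − (y − 38.9)² with x = 32.599, y = -50.794, so z ≈ 37.003 ≈ 37.0 km.
Check against S_08 (with the unrounded solution): distance 84.15 ≈ 84.15 km. ✓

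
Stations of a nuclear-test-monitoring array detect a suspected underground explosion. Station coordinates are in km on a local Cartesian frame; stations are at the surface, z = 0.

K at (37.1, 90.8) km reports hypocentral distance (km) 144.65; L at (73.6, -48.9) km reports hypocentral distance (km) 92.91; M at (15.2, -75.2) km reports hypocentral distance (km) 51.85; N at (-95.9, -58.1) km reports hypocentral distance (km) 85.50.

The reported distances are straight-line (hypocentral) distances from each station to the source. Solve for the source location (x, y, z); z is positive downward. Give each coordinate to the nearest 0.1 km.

Each station gives a sphere (x−x_i)² + (y−y_i)² + z² = d_i² (stations at z=0).
Subtracting the K sphere from L and M: z² cancels, leaving linear equations in x and y:
73.0 x − 279.4 y = 10478.47
-43.8 x − 332.0 y = 14500.23
Solving: x ≈ -15.697, y ≈ -41.605 km (keep extra digits for the depth step; rounded: -15.7, -41.6).
Then from the K sphere: z² = 144.65² − (x − 37.1)² − (y − 90.8)² with x = -15.697, y = -41.605, so z ≈ 24.597 ≈ 24.6 km.

x ≈ -15.7 km, y ≈ -41.6 km, depth ≈ 24.6 km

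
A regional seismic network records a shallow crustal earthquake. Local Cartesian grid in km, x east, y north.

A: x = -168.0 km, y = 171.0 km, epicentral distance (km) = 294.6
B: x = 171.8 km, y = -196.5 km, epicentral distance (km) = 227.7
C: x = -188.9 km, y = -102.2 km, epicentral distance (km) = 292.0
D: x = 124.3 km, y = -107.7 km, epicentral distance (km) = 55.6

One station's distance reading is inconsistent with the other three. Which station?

D

Solve using three stations at a time. Using A, B, C (subtract circle equations pairwise → linear system) gives (x, y) ≈ (79.9, 11.8).
Distances from that point to each station vs reported:
  A: calculated 294.6 vs reported 294.6 → residual 0.0 km
  B: calculated 227.7 vs reported 227.7 → residual 0.0 km
  C: calculated 292.0 vs reported 292.0 → residual 0.0 km
  D: calculated 127.5 vs reported 55.6 → residual 71.9 km
A, B, C are mutually consistent (residuals ≈ 0); D is off by 71.9 km.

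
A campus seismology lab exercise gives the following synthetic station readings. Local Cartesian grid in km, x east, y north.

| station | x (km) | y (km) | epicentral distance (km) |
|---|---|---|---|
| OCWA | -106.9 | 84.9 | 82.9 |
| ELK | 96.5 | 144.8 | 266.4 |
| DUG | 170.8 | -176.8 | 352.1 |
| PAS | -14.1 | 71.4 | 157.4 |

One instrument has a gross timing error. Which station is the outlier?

PAS

Solve using three stations at a time. Using OCWA, ELK, DUG (subtract circle equations pairwise → linear system) gives (x, y) ≈ (-130.5, 5.4).
Distances from that point to each station vs reported:
  OCWA: calculated 83.0 vs reported 82.9 → residual 0.1 km
  ELK: calculated 266.4 vs reported 266.4 → residual 0.0 km
  DUG: calculated 352.1 vs reported 352.1 → residual 0.0 km
  PAS: calculated 133.8 vs reported 157.4 → residual 23.6 km
OCWA, ELK, DUG are mutually consistent (residuals ≈ 0); PAS is off by 23.6 km.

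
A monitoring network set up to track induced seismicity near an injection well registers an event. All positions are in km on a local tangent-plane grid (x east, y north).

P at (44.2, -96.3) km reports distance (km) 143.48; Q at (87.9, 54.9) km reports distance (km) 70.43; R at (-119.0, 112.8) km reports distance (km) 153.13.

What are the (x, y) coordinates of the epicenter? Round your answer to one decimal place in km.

Circle about each station: (x − 44.2)² + (y + 96.3)² = 143.48²; (x − 87.9)² + (y − 54.9)² = 70.43²; (x + 119.0)² + (y − 112.8)² = 153.13².
Subtracting pairs of circle equations eliminates x²+y² and gives linear equations (the radical axes):
87.4 x + 302.4 y = 15139.22
-326.4 x + 418.2 y = 12795.22
Solving the 2×2 system: x ≈ 18.2, y ≈ 44.8 km.

18.2 km east, 44.8 km north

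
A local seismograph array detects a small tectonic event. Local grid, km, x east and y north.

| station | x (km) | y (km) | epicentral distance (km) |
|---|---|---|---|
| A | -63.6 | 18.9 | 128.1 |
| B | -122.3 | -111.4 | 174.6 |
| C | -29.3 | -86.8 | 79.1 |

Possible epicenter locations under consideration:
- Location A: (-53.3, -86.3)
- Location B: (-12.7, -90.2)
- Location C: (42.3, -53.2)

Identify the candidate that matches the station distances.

Location C

For each candidate, compare |candidate − station| to the reported distance:
Location A: residuals A 22.4, B 101.2, C 55.1 → max 101.2 km
Location B: residuals A 7.7, B 63.0, C 62.2 → max 63.0 km
Location C: residuals A 0.0, B 0.0, C 0.0 → max 0.0 km
Only Location C has all residuals ≈ 0.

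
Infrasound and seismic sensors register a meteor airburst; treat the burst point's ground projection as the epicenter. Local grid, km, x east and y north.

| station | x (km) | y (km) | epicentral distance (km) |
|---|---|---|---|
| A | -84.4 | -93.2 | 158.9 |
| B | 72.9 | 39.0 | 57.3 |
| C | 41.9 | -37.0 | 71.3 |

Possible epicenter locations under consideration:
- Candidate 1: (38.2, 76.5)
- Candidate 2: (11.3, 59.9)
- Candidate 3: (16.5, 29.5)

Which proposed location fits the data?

For each candidate, compare |candidate − station| to the reported distance:
Candidate 1: residuals A 50.5, B 6.2, C 42.3 → max 50.5 km
Candidate 2: residuals A 21.6, B 7.7, C 30.3 → max 30.3 km
Candidate 3: residuals A 0.0, B 0.1, C 0.1 → max 0.1 km
Only Candidate 3 has all residuals ≈ 0.

Candidate 3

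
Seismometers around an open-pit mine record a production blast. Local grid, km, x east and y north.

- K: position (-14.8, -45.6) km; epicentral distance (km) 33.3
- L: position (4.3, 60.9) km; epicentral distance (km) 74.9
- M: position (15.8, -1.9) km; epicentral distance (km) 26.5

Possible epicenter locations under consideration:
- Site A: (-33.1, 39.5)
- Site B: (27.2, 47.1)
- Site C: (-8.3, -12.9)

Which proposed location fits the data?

Site C

For each candidate, compare |candidate − station| to the reported distance:
Site A: residuals K 53.7, L 31.8, M 37.6 → max 53.7 km
Site B: residuals K 68.5, L 48.2, M 23.8 → max 68.5 km
Site C: residuals K 0.0, L 0.0, M 0.0 → max 0.0 km
Only Site C has all residuals ≈ 0.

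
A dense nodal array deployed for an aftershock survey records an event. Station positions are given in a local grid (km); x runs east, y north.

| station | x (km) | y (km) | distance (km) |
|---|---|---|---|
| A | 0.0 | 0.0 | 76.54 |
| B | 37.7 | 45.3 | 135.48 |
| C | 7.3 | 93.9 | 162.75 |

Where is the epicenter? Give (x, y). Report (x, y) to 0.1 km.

x ≈ -49.0 km, y ≈ -58.8 km

Circle about each station: x² + y² = 76.54²; (x − 37.7)² + (y − 45.3)² = 135.48²; (x − 7.3)² + (y − 93.9)² = 162.75².
Subtracting the A equation from the B and C equations removes the quadratic terms:
75.4 x + 90.6 y = -9023.08
14.6 x + 187.8 y = -11758.69
Solving the 2×2 system: x ≈ -49.0, y ≈ -58.8 km.
Check against A (with the unrounded x, y): √(x²+y²) = 76.55 ≈ 76.54 km. ✓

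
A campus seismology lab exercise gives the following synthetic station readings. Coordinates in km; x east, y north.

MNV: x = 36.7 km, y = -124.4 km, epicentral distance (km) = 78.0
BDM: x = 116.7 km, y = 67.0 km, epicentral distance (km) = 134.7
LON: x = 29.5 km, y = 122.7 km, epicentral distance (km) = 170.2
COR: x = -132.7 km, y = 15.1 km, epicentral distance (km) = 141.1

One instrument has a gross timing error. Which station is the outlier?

Solve using three stations at a time. Using MNV, BDM, LON (subtract circle equations pairwise → linear system) gives (x, y) ≈ (44.7, -46.8).
Distances from that point to each station vs reported:
  MNV: calculated 78.0 vs reported 78.0 → residual 0.0 km
  BDM: calculated 134.7 vs reported 134.7 → residual 0.0 km
  LON: calculated 170.2 vs reported 170.2 → residual 0.0 km
  COR: calculated 187.9 vs reported 141.1 → residual 46.8 km
MNV, BDM, LON are mutually consistent (residuals ≈ 0); COR is off by 46.8 km.

COR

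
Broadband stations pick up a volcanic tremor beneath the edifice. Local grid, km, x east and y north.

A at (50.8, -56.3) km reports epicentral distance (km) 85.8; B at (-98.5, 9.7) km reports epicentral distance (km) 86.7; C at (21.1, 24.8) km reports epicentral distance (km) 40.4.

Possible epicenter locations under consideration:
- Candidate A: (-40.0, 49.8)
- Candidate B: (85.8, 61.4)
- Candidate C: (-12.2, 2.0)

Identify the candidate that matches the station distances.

Candidate C

For each candidate, compare |candidate − station| to the reported distance:
Candidate A: residuals A 53.8, B 15.8, C 25.6 → max 53.8 km
Candidate B: residuals A 37.0, B 104.7, C 33.9 → max 104.7 km
Candidate C: residuals A 0.0, B 0.1, C 0.0 → max 0.1 km
Only Candidate C has all residuals ≈ 0.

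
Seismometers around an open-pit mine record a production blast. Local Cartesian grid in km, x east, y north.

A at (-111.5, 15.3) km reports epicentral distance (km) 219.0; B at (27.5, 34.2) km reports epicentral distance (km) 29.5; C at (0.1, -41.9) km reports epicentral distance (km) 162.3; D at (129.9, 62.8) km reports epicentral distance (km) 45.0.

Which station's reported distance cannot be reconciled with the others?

Solve using three stations at a time. Using A, C, D (subtract circle equations pairwise → linear system) gives (x, y) ≈ (94.3, 90.3).
Distances from that point to each station vs reported:
  A: calculated 219.0 vs reported 219.0 → residual 0.0 km
  B: calculated 87.2 vs reported 29.5 → residual 57.7 km
  C: calculated 162.3 vs reported 162.3 → residual 0.0 km
  D: calculated 45.0 vs reported 45.0 → residual 0.0 km
A, C, D are mutually consistent (residuals ≈ 0); B is off by 57.7 km.

B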